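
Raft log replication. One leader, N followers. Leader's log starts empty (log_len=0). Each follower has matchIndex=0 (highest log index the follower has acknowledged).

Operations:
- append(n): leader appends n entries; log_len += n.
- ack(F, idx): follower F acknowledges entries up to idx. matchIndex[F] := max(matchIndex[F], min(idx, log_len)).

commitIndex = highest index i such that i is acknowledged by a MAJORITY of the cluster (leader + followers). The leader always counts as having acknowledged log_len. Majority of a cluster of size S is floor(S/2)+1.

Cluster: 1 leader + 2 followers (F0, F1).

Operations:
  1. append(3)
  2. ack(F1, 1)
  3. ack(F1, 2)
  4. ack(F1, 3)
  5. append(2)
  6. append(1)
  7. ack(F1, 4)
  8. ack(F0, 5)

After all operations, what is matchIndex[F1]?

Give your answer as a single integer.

Op 1: append 3 -> log_len=3
Op 2: F1 acks idx 1 -> match: F0=0 F1=1; commitIndex=1
Op 3: F1 acks idx 2 -> match: F0=0 F1=2; commitIndex=2
Op 4: F1 acks idx 3 -> match: F0=0 F1=3; commitIndex=3
Op 5: append 2 -> log_len=5
Op 6: append 1 -> log_len=6
Op 7: F1 acks idx 4 -> match: F0=0 F1=4; commitIndex=4
Op 8: F0 acks idx 5 -> match: F0=5 F1=4; commitIndex=5

Answer: 4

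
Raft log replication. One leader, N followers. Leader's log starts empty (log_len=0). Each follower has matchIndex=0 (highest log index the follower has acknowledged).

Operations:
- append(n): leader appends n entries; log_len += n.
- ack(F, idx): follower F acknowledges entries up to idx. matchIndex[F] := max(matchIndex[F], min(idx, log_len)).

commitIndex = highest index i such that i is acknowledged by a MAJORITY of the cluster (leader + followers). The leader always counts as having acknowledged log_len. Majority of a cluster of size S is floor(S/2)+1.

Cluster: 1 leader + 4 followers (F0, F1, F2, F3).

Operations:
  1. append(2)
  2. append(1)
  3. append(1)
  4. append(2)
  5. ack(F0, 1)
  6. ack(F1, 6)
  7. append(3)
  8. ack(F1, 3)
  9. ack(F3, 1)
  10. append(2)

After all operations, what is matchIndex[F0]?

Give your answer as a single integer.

Answer: 1

Derivation:
Op 1: append 2 -> log_len=2
Op 2: append 1 -> log_len=3
Op 3: append 1 -> log_len=4
Op 4: append 2 -> log_len=6
Op 5: F0 acks idx 1 -> match: F0=1 F1=0 F2=0 F3=0; commitIndex=0
Op 6: F1 acks idx 6 -> match: F0=1 F1=6 F2=0 F3=0; commitIndex=1
Op 7: append 3 -> log_len=9
Op 8: F1 acks idx 3 -> match: F0=1 F1=6 F2=0 F3=0; commitIndex=1
Op 9: F3 acks idx 1 -> match: F0=1 F1=6 F2=0 F3=1; commitIndex=1
Op 10: append 2 -> log_len=11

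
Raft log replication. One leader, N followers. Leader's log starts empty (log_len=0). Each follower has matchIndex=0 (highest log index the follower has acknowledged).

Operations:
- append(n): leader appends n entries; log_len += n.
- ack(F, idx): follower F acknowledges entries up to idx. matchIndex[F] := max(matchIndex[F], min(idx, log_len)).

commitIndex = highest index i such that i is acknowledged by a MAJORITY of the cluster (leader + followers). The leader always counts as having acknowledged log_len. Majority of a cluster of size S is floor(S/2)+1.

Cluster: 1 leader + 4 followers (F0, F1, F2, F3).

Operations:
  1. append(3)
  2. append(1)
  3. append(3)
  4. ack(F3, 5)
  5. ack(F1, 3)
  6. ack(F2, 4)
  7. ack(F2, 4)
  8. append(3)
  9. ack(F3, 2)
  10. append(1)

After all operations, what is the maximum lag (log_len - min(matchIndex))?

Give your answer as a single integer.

Answer: 11

Derivation:
Op 1: append 3 -> log_len=3
Op 2: append 1 -> log_len=4
Op 3: append 3 -> log_len=7
Op 4: F3 acks idx 5 -> match: F0=0 F1=0 F2=0 F3=5; commitIndex=0
Op 5: F1 acks idx 3 -> match: F0=0 F1=3 F2=0 F3=5; commitIndex=3
Op 6: F2 acks idx 4 -> match: F0=0 F1=3 F2=4 F3=5; commitIndex=4
Op 7: F2 acks idx 4 -> match: F0=0 F1=3 F2=4 F3=5; commitIndex=4
Op 8: append 3 -> log_len=10
Op 9: F3 acks idx 2 -> match: F0=0 F1=3 F2=4 F3=5; commitIndex=4
Op 10: append 1 -> log_len=11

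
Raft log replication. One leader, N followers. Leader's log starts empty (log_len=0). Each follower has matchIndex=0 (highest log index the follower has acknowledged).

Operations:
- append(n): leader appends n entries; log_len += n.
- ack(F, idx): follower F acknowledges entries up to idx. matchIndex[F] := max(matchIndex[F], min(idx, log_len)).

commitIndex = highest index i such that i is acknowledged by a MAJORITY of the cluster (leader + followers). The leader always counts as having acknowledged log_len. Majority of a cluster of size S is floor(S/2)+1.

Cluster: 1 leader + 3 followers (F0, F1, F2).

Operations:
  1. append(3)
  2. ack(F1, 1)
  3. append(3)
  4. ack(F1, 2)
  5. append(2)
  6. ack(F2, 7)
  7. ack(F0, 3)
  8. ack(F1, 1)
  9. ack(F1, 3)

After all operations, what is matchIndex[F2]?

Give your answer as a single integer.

Answer: 7

Derivation:
Op 1: append 3 -> log_len=3
Op 2: F1 acks idx 1 -> match: F0=0 F1=1 F2=0; commitIndex=0
Op 3: append 3 -> log_len=6
Op 4: F1 acks idx 2 -> match: F0=0 F1=2 F2=0; commitIndex=0
Op 5: append 2 -> log_len=8
Op 6: F2 acks idx 7 -> match: F0=0 F1=2 F2=7; commitIndex=2
Op 7: F0 acks idx 3 -> match: F0=3 F1=2 F2=7; commitIndex=3
Op 8: F1 acks idx 1 -> match: F0=3 F1=2 F2=7; commitIndex=3
Op 9: F1 acks idx 3 -> match: F0=3 F1=3 F2=7; commitIndex=3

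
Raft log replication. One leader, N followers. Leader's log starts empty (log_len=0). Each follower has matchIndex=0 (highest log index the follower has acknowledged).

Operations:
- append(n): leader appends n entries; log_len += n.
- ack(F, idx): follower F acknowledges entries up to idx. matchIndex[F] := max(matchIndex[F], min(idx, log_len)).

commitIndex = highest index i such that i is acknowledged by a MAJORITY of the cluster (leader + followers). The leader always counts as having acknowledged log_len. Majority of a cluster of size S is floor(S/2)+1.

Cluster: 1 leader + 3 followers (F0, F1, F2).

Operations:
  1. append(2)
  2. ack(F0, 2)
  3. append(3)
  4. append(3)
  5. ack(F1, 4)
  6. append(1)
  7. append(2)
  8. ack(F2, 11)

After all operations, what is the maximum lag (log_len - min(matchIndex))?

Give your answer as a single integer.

Op 1: append 2 -> log_len=2
Op 2: F0 acks idx 2 -> match: F0=2 F1=0 F2=0; commitIndex=0
Op 3: append 3 -> log_len=5
Op 4: append 3 -> log_len=8
Op 5: F1 acks idx 4 -> match: F0=2 F1=4 F2=0; commitIndex=2
Op 6: append 1 -> log_len=9
Op 7: append 2 -> log_len=11
Op 8: F2 acks idx 11 -> match: F0=2 F1=4 F2=11; commitIndex=4

Answer: 9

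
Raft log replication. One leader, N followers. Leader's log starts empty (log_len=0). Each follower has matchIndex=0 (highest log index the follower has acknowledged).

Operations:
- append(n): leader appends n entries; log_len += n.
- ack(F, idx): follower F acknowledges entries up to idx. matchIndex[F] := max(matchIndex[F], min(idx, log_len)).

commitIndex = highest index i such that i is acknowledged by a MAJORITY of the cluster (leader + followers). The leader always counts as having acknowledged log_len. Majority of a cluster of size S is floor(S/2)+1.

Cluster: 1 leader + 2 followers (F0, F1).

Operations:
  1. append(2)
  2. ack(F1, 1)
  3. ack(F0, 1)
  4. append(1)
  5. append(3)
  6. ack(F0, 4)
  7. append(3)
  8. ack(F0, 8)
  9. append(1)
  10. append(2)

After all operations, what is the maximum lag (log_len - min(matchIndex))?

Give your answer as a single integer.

Op 1: append 2 -> log_len=2
Op 2: F1 acks idx 1 -> match: F0=0 F1=1; commitIndex=1
Op 3: F0 acks idx 1 -> match: F0=1 F1=1; commitIndex=1
Op 4: append 1 -> log_len=3
Op 5: append 3 -> log_len=6
Op 6: F0 acks idx 4 -> match: F0=4 F1=1; commitIndex=4
Op 7: append 3 -> log_len=9
Op 8: F0 acks idx 8 -> match: F0=8 F1=1; commitIndex=8
Op 9: append 1 -> log_len=10
Op 10: append 2 -> log_len=12

Answer: 11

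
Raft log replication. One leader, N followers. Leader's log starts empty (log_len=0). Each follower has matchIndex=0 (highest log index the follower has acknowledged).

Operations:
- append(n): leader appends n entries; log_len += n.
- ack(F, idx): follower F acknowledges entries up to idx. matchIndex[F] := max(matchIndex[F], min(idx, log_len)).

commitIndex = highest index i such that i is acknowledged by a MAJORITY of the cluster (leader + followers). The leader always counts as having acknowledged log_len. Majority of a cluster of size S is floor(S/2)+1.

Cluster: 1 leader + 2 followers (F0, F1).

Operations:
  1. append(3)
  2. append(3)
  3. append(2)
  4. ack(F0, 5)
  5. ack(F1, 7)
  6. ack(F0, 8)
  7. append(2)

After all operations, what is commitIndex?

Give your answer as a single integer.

Answer: 8

Derivation:
Op 1: append 3 -> log_len=3
Op 2: append 3 -> log_len=6
Op 3: append 2 -> log_len=8
Op 4: F0 acks idx 5 -> match: F0=5 F1=0; commitIndex=5
Op 5: F1 acks idx 7 -> match: F0=5 F1=7; commitIndex=7
Op 6: F0 acks idx 8 -> match: F0=8 F1=7; commitIndex=8
Op 7: append 2 -> log_len=10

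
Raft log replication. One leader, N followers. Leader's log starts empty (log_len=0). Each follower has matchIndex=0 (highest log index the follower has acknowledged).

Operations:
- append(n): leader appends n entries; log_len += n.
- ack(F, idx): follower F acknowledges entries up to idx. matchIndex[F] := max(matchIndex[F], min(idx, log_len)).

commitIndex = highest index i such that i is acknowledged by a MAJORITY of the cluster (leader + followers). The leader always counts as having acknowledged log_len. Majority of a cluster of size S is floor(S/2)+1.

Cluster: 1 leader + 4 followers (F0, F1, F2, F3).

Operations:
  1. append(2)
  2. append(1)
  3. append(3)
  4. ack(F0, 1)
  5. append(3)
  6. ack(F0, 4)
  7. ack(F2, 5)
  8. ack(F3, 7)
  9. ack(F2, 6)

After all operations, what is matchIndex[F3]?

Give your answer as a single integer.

Answer: 7

Derivation:
Op 1: append 2 -> log_len=2
Op 2: append 1 -> log_len=3
Op 3: append 3 -> log_len=6
Op 4: F0 acks idx 1 -> match: F0=1 F1=0 F2=0 F3=0; commitIndex=0
Op 5: append 3 -> log_len=9
Op 6: F0 acks idx 4 -> match: F0=4 F1=0 F2=0 F3=0; commitIndex=0
Op 7: F2 acks idx 5 -> match: F0=4 F1=0 F2=5 F3=0; commitIndex=4
Op 8: F3 acks idx 7 -> match: F0=4 F1=0 F2=5 F3=7; commitIndex=5
Op 9: F2 acks idx 6 -> match: F0=4 F1=0 F2=6 F3=7; commitIndex=6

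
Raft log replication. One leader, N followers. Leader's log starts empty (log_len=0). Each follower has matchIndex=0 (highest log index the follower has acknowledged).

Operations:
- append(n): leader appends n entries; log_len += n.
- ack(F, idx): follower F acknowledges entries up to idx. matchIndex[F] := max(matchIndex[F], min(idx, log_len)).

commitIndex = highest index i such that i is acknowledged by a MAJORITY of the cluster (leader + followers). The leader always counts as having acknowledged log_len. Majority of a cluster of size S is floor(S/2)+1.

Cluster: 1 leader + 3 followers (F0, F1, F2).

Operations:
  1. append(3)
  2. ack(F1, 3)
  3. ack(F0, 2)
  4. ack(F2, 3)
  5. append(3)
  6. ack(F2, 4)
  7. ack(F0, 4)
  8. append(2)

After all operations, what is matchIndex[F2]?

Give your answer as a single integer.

Answer: 4

Derivation:
Op 1: append 3 -> log_len=3
Op 2: F1 acks idx 3 -> match: F0=0 F1=3 F2=0; commitIndex=0
Op 3: F0 acks idx 2 -> match: F0=2 F1=3 F2=0; commitIndex=2
Op 4: F2 acks idx 3 -> match: F0=2 F1=3 F2=3; commitIndex=3
Op 5: append 3 -> log_len=6
Op 6: F2 acks idx 4 -> match: F0=2 F1=3 F2=4; commitIndex=3
Op 7: F0 acks idx 4 -> match: F0=4 F1=3 F2=4; commitIndex=4
Op 8: append 2 -> log_len=8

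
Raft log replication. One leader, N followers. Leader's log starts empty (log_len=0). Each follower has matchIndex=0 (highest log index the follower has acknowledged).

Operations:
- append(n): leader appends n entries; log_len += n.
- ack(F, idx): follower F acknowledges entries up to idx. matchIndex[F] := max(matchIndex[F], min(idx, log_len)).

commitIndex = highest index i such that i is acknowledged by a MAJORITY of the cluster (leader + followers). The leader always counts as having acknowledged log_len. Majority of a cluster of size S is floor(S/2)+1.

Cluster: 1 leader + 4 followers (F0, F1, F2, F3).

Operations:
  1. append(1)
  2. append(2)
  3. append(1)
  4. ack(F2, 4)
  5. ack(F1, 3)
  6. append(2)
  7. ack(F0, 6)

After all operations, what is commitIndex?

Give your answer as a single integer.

Op 1: append 1 -> log_len=1
Op 2: append 2 -> log_len=3
Op 3: append 1 -> log_len=4
Op 4: F2 acks idx 4 -> match: F0=0 F1=0 F2=4 F3=0; commitIndex=0
Op 5: F1 acks idx 3 -> match: F0=0 F1=3 F2=4 F3=0; commitIndex=3
Op 6: append 2 -> log_len=6
Op 7: F0 acks idx 6 -> match: F0=6 F1=3 F2=4 F3=0; commitIndex=4

Answer: 4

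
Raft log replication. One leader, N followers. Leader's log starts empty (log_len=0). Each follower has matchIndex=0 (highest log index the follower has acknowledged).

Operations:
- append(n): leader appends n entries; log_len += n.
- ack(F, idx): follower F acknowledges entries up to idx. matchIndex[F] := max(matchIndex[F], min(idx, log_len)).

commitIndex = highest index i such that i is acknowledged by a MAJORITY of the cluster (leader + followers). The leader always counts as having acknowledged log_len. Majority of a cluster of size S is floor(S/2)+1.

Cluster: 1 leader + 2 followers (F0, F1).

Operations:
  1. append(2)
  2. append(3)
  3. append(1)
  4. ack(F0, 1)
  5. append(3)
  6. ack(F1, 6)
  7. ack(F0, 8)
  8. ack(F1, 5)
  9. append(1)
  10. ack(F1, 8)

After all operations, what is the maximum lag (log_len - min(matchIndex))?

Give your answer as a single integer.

Op 1: append 2 -> log_len=2
Op 2: append 3 -> log_len=5
Op 3: append 1 -> log_len=6
Op 4: F0 acks idx 1 -> match: F0=1 F1=0; commitIndex=1
Op 5: append 3 -> log_len=9
Op 6: F1 acks idx 6 -> match: F0=1 F1=6; commitIndex=6
Op 7: F0 acks idx 8 -> match: F0=8 F1=6; commitIndex=8
Op 8: F1 acks idx 5 -> match: F0=8 F1=6; commitIndex=8
Op 9: append 1 -> log_len=10
Op 10: F1 acks idx 8 -> match: F0=8 F1=8; commitIndex=8

Answer: 2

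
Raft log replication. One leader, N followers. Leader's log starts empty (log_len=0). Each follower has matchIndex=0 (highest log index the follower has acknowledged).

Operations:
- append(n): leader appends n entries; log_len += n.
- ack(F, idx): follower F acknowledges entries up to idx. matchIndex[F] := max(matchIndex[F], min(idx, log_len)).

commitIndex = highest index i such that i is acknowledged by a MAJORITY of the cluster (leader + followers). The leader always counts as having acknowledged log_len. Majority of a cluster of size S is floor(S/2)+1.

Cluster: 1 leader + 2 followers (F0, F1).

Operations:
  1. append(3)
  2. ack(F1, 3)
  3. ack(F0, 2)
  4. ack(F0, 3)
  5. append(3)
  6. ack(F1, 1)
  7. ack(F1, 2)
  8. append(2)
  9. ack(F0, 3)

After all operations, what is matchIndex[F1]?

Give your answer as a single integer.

Op 1: append 3 -> log_len=3
Op 2: F1 acks idx 3 -> match: F0=0 F1=3; commitIndex=3
Op 3: F0 acks idx 2 -> match: F0=2 F1=3; commitIndex=3
Op 4: F0 acks idx 3 -> match: F0=3 F1=3; commitIndex=3
Op 5: append 3 -> log_len=6
Op 6: F1 acks idx 1 -> match: F0=3 F1=3; commitIndex=3
Op 7: F1 acks idx 2 -> match: F0=3 F1=3; commitIndex=3
Op 8: append 2 -> log_len=8
Op 9: F0 acks idx 3 -> match: F0=3 F1=3; commitIndex=3

Answer: 3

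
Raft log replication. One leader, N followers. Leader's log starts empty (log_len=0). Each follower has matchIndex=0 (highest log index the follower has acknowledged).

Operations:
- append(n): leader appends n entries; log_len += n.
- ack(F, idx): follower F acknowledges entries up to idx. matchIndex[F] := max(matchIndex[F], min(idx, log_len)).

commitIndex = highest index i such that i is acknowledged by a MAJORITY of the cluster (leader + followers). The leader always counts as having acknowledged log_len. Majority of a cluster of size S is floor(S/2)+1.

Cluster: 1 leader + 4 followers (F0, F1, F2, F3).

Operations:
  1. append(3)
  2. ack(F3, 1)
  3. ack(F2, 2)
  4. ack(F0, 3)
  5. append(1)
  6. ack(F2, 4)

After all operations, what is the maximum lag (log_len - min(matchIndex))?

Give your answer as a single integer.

Answer: 4

Derivation:
Op 1: append 3 -> log_len=3
Op 2: F3 acks idx 1 -> match: F0=0 F1=0 F2=0 F3=1; commitIndex=0
Op 3: F2 acks idx 2 -> match: F0=0 F1=0 F2=2 F3=1; commitIndex=1
Op 4: F0 acks idx 3 -> match: F0=3 F1=0 F2=2 F3=1; commitIndex=2
Op 5: append 1 -> log_len=4
Op 6: F2 acks idx 4 -> match: F0=3 F1=0 F2=4 F3=1; commitIndex=3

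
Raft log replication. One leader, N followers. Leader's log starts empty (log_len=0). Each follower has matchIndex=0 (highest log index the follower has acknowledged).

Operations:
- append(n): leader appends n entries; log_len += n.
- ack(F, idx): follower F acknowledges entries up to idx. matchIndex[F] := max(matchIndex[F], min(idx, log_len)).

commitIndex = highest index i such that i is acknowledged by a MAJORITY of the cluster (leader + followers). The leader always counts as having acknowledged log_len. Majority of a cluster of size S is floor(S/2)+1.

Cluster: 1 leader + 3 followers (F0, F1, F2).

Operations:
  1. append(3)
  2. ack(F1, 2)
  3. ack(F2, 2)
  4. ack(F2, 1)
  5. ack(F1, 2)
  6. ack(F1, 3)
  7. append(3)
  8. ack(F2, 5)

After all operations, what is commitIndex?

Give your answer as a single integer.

Answer: 3

Derivation:
Op 1: append 3 -> log_len=3
Op 2: F1 acks idx 2 -> match: F0=0 F1=2 F2=0; commitIndex=0
Op 3: F2 acks idx 2 -> match: F0=0 F1=2 F2=2; commitIndex=2
Op 4: F2 acks idx 1 -> match: F0=0 F1=2 F2=2; commitIndex=2
Op 5: F1 acks idx 2 -> match: F0=0 F1=2 F2=2; commitIndex=2
Op 6: F1 acks idx 3 -> match: F0=0 F1=3 F2=2; commitIndex=2
Op 7: append 3 -> log_len=6
Op 8: F2 acks idx 5 -> match: F0=0 F1=3 F2=5; commitIndex=3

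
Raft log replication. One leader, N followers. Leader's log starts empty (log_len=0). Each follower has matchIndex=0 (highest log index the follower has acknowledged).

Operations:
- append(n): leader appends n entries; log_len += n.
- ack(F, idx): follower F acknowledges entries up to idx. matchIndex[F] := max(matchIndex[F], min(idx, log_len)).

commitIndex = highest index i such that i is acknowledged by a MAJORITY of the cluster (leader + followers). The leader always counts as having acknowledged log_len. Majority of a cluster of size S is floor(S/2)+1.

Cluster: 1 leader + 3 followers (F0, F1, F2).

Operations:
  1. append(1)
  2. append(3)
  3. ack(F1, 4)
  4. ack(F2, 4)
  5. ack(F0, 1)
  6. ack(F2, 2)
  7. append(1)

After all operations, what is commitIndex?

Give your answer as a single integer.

Op 1: append 1 -> log_len=1
Op 2: append 3 -> log_len=4
Op 3: F1 acks idx 4 -> match: F0=0 F1=4 F2=0; commitIndex=0
Op 4: F2 acks idx 4 -> match: F0=0 F1=4 F2=4; commitIndex=4
Op 5: F0 acks idx 1 -> match: F0=1 F1=4 F2=4; commitIndex=4
Op 6: F2 acks idx 2 -> match: F0=1 F1=4 F2=4; commitIndex=4
Op 7: append 1 -> log_len=5

Answer: 4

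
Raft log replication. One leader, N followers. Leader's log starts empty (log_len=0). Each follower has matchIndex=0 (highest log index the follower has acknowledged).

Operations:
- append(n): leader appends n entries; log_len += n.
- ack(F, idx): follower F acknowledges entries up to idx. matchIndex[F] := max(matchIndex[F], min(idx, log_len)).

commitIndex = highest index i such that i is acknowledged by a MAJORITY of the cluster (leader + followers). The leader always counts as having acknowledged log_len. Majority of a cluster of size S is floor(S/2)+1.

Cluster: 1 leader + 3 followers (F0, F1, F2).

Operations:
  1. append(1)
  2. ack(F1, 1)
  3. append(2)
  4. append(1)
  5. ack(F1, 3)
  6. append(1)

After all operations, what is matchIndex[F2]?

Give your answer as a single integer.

Answer: 0

Derivation:
Op 1: append 1 -> log_len=1
Op 2: F1 acks idx 1 -> match: F0=0 F1=1 F2=0; commitIndex=0
Op 3: append 2 -> log_len=3
Op 4: append 1 -> log_len=4
Op 5: F1 acks idx 3 -> match: F0=0 F1=3 F2=0; commitIndex=0
Op 6: append 1 -> log_len=5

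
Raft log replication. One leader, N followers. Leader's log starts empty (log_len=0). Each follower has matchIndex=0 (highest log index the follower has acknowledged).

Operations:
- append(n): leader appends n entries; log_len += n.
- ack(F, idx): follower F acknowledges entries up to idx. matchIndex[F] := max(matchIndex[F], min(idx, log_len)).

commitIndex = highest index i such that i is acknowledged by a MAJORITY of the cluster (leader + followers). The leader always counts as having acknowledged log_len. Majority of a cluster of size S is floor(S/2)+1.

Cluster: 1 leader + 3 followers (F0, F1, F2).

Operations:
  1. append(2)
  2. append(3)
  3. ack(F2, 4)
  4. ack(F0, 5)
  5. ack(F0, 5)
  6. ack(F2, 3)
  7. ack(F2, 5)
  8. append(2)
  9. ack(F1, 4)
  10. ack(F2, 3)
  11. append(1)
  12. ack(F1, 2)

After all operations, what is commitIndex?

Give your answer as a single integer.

Op 1: append 2 -> log_len=2
Op 2: append 3 -> log_len=5
Op 3: F2 acks idx 4 -> match: F0=0 F1=0 F2=4; commitIndex=0
Op 4: F0 acks idx 5 -> match: F0=5 F1=0 F2=4; commitIndex=4
Op 5: F0 acks idx 5 -> match: F0=5 F1=0 F2=4; commitIndex=4
Op 6: F2 acks idx 3 -> match: F0=5 F1=0 F2=4; commitIndex=4
Op 7: F2 acks idx 5 -> match: F0=5 F1=0 F2=5; commitIndex=5
Op 8: append 2 -> log_len=7
Op 9: F1 acks idx 4 -> match: F0=5 F1=4 F2=5; commitIndex=5
Op 10: F2 acks idx 3 -> match: F0=5 F1=4 F2=5; commitIndex=5
Op 11: append 1 -> log_len=8
Op 12: F1 acks idx 2 -> match: F0=5 F1=4 F2=5; commitIndex=5

Answer: 5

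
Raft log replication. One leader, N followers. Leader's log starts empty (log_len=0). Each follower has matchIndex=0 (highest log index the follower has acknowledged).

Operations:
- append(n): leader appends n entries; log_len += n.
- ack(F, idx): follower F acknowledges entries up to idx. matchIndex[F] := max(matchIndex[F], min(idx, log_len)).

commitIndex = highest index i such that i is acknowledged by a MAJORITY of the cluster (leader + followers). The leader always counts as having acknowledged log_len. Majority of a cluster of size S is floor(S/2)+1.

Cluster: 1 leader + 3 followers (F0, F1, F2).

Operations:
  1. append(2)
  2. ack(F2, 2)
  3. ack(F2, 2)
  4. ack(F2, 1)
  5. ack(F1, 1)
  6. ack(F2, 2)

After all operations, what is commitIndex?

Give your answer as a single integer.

Answer: 1

Derivation:
Op 1: append 2 -> log_len=2
Op 2: F2 acks idx 2 -> match: F0=0 F1=0 F2=2; commitIndex=0
Op 3: F2 acks idx 2 -> match: F0=0 F1=0 F2=2; commitIndex=0
Op 4: F2 acks idx 1 -> match: F0=0 F1=0 F2=2; commitIndex=0
Op 5: F1 acks idx 1 -> match: F0=0 F1=1 F2=2; commitIndex=1
Op 6: F2 acks idx 2 -> match: F0=0 F1=1 F2=2; commitIndex=1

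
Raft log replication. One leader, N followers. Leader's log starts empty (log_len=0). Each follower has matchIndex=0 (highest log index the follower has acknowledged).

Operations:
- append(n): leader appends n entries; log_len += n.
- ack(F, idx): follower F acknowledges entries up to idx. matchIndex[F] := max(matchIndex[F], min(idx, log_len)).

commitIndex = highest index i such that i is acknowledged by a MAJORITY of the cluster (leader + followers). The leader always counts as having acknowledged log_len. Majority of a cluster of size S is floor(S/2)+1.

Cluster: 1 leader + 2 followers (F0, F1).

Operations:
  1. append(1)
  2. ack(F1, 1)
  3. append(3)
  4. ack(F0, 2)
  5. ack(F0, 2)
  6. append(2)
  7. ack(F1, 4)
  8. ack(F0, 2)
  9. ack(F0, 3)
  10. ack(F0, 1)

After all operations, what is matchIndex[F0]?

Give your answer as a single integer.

Answer: 3

Derivation:
Op 1: append 1 -> log_len=1
Op 2: F1 acks idx 1 -> match: F0=0 F1=1; commitIndex=1
Op 3: append 3 -> log_len=4
Op 4: F0 acks idx 2 -> match: F0=2 F1=1; commitIndex=2
Op 5: F0 acks idx 2 -> match: F0=2 F1=1; commitIndex=2
Op 6: append 2 -> log_len=6
Op 7: F1 acks idx 4 -> match: F0=2 F1=4; commitIndex=4
Op 8: F0 acks idx 2 -> match: F0=2 F1=4; commitIndex=4
Op 9: F0 acks idx 3 -> match: F0=3 F1=4; commitIndex=4
Op 10: F0 acks idx 1 -> match: F0=3 F1=4; commitIndex=4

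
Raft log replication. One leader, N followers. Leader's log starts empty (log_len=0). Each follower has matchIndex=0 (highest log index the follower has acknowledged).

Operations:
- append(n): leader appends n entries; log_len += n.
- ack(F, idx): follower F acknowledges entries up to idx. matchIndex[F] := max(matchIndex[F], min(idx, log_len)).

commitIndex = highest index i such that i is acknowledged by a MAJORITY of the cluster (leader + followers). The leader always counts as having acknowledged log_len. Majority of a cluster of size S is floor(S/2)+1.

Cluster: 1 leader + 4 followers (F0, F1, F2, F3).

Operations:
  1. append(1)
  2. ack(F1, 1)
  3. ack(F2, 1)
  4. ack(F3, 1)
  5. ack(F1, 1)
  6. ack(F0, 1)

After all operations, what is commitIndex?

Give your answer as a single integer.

Answer: 1

Derivation:
Op 1: append 1 -> log_len=1
Op 2: F1 acks idx 1 -> match: F0=0 F1=1 F2=0 F3=0; commitIndex=0
Op 3: F2 acks idx 1 -> match: F0=0 F1=1 F2=1 F3=0; commitIndex=1
Op 4: F3 acks idx 1 -> match: F0=0 F1=1 F2=1 F3=1; commitIndex=1
Op 5: F1 acks idx 1 -> match: F0=0 F1=1 F2=1 F3=1; commitIndex=1
Op 6: F0 acks idx 1 -> match: F0=1 F1=1 F2=1 F3=1; commitIndex=1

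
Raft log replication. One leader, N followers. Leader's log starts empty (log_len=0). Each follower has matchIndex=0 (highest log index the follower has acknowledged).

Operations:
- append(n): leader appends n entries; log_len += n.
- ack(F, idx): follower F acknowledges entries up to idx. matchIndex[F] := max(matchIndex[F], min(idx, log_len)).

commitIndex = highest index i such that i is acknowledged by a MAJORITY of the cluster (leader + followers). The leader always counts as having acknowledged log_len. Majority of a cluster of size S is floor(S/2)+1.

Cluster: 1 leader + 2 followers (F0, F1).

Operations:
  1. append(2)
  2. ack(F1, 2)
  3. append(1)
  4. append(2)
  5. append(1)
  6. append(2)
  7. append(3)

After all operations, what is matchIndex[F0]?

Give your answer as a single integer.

Op 1: append 2 -> log_len=2
Op 2: F1 acks idx 2 -> match: F0=0 F1=2; commitIndex=2
Op 3: append 1 -> log_len=3
Op 4: append 2 -> log_len=5
Op 5: append 1 -> log_len=6
Op 6: append 2 -> log_len=8
Op 7: append 3 -> log_len=11

Answer: 0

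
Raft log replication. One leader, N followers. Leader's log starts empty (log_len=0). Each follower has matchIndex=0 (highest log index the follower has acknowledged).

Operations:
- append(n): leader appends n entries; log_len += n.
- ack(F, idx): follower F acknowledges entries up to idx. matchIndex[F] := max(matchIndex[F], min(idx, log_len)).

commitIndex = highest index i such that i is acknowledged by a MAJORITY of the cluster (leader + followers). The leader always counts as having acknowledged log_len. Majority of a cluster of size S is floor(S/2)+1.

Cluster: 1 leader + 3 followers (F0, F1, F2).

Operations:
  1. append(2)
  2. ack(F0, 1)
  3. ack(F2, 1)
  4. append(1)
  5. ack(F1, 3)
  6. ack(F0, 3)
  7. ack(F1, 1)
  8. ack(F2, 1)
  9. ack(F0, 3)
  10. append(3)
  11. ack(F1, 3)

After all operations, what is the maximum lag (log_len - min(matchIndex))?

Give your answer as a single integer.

Op 1: append 2 -> log_len=2
Op 2: F0 acks idx 1 -> match: F0=1 F1=0 F2=0; commitIndex=0
Op 3: F2 acks idx 1 -> match: F0=1 F1=0 F2=1; commitIndex=1
Op 4: append 1 -> log_len=3
Op 5: F1 acks idx 3 -> match: F0=1 F1=3 F2=1; commitIndex=1
Op 6: F0 acks idx 3 -> match: F0=3 F1=3 F2=1; commitIndex=3
Op 7: F1 acks idx 1 -> match: F0=3 F1=3 F2=1; commitIndex=3
Op 8: F2 acks idx 1 -> match: F0=3 F1=3 F2=1; commitIndex=3
Op 9: F0 acks idx 3 -> match: F0=3 F1=3 F2=1; commitIndex=3
Op 10: append 3 -> log_len=6
Op 11: F1 acks idx 3 -> match: F0=3 F1=3 F2=1; commitIndex=3

Answer: 5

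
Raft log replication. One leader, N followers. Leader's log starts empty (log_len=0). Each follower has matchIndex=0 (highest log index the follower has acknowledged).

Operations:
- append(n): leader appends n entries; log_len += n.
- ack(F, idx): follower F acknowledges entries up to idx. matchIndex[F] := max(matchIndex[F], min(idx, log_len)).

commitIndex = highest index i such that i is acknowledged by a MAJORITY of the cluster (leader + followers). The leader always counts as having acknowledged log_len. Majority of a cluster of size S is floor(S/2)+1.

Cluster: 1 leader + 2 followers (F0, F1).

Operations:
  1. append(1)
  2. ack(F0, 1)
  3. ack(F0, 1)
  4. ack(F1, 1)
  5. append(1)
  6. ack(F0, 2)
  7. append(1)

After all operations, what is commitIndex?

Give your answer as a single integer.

Op 1: append 1 -> log_len=1
Op 2: F0 acks idx 1 -> match: F0=1 F1=0; commitIndex=1
Op 3: F0 acks idx 1 -> match: F0=1 F1=0; commitIndex=1
Op 4: F1 acks idx 1 -> match: F0=1 F1=1; commitIndex=1
Op 5: append 1 -> log_len=2
Op 6: F0 acks idx 2 -> match: F0=2 F1=1; commitIndex=2
Op 7: append 1 -> log_len=3

Answer: 2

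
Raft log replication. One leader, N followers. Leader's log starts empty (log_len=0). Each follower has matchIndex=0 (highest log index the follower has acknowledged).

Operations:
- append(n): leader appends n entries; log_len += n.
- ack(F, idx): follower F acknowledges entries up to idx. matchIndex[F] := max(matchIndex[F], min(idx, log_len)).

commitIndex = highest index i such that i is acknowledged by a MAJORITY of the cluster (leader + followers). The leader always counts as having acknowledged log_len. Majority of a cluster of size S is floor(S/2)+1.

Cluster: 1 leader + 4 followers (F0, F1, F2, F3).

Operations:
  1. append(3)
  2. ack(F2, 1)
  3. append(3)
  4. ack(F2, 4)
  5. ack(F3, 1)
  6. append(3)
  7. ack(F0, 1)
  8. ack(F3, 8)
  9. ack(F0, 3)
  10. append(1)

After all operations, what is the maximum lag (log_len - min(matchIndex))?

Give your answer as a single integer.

Answer: 10

Derivation:
Op 1: append 3 -> log_len=3
Op 2: F2 acks idx 1 -> match: F0=0 F1=0 F2=1 F3=0; commitIndex=0
Op 3: append 3 -> log_len=6
Op 4: F2 acks idx 4 -> match: F0=0 F1=0 F2=4 F3=0; commitIndex=0
Op 5: F3 acks idx 1 -> match: F0=0 F1=0 F2=4 F3=1; commitIndex=1
Op 6: append 3 -> log_len=9
Op 7: F0 acks idx 1 -> match: F0=1 F1=0 F2=4 F3=1; commitIndex=1
Op 8: F3 acks idx 8 -> match: F0=1 F1=0 F2=4 F3=8; commitIndex=4
Op 9: F0 acks idx 3 -> match: F0=3 F1=0 F2=4 F3=8; commitIndex=4
Op 10: append 1 -> log_len=10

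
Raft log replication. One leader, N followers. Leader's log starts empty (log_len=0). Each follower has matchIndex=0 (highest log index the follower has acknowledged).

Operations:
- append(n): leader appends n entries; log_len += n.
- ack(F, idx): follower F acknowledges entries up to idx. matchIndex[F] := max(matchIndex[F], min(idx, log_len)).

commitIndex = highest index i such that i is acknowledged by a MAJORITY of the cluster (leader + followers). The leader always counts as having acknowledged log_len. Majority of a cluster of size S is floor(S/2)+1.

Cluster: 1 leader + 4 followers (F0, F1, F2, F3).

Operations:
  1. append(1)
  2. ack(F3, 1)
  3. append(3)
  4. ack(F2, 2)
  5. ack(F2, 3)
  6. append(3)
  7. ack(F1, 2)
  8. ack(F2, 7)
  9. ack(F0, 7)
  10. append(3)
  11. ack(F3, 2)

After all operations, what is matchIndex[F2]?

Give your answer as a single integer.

Op 1: append 1 -> log_len=1
Op 2: F3 acks idx 1 -> match: F0=0 F1=0 F2=0 F3=1; commitIndex=0
Op 3: append 3 -> log_len=4
Op 4: F2 acks idx 2 -> match: F0=0 F1=0 F2=2 F3=1; commitIndex=1
Op 5: F2 acks idx 3 -> match: F0=0 F1=0 F2=3 F3=1; commitIndex=1
Op 6: append 3 -> log_len=7
Op 7: F1 acks idx 2 -> match: F0=0 F1=2 F2=3 F3=1; commitIndex=2
Op 8: F2 acks idx 7 -> match: F0=0 F1=2 F2=7 F3=1; commitIndex=2
Op 9: F0 acks idx 7 -> match: F0=7 F1=2 F2=7 F3=1; commitIndex=7
Op 10: append 3 -> log_len=10
Op 11: F3 acks idx 2 -> match: F0=7 F1=2 F2=7 F3=2; commitIndex=7

Answer: 7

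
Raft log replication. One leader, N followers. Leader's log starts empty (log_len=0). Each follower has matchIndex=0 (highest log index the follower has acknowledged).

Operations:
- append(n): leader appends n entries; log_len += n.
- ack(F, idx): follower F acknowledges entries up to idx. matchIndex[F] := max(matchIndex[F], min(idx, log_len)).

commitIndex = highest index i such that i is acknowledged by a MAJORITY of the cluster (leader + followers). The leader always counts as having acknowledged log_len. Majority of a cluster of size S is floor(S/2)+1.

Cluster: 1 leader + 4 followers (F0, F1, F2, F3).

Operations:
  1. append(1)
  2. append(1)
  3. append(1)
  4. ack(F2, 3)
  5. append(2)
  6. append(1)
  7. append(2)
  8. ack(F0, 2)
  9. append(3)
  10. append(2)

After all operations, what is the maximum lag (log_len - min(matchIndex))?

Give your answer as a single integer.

Answer: 13

Derivation:
Op 1: append 1 -> log_len=1
Op 2: append 1 -> log_len=2
Op 3: append 1 -> log_len=3
Op 4: F2 acks idx 3 -> match: F0=0 F1=0 F2=3 F3=0; commitIndex=0
Op 5: append 2 -> log_len=5
Op 6: append 1 -> log_len=6
Op 7: append 2 -> log_len=8
Op 8: F0 acks idx 2 -> match: F0=2 F1=0 F2=3 F3=0; commitIndex=2
Op 9: append 3 -> log_len=11
Op 10: append 2 -> log_len=13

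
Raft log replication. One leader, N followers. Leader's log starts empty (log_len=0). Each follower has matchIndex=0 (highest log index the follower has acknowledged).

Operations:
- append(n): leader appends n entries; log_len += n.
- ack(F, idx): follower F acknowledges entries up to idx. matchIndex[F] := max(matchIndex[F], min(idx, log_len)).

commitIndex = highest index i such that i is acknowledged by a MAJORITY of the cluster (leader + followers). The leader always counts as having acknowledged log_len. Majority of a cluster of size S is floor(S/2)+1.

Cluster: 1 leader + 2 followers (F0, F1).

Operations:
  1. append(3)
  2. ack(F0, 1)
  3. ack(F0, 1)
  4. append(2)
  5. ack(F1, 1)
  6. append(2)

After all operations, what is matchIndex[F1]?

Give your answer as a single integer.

Op 1: append 3 -> log_len=3
Op 2: F0 acks idx 1 -> match: F0=1 F1=0; commitIndex=1
Op 3: F0 acks idx 1 -> match: F0=1 F1=0; commitIndex=1
Op 4: append 2 -> log_len=5
Op 5: F1 acks idx 1 -> match: F0=1 F1=1; commitIndex=1
Op 6: append 2 -> log_len=7

Answer: 1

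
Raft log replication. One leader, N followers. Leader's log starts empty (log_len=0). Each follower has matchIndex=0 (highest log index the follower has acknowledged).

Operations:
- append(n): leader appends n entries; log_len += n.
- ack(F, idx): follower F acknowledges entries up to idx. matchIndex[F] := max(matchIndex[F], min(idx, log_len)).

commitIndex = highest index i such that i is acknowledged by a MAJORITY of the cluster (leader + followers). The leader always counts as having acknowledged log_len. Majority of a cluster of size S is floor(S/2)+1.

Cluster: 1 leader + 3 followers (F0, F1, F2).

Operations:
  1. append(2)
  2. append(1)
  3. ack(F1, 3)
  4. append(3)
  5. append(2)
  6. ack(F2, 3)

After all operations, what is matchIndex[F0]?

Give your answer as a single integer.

Answer: 0

Derivation:
Op 1: append 2 -> log_len=2
Op 2: append 1 -> log_len=3
Op 3: F1 acks idx 3 -> match: F0=0 F1=3 F2=0; commitIndex=0
Op 4: append 3 -> log_len=6
Op 5: append 2 -> log_len=8
Op 6: F2 acks idx 3 -> match: F0=0 F1=3 F2=3; commitIndex=3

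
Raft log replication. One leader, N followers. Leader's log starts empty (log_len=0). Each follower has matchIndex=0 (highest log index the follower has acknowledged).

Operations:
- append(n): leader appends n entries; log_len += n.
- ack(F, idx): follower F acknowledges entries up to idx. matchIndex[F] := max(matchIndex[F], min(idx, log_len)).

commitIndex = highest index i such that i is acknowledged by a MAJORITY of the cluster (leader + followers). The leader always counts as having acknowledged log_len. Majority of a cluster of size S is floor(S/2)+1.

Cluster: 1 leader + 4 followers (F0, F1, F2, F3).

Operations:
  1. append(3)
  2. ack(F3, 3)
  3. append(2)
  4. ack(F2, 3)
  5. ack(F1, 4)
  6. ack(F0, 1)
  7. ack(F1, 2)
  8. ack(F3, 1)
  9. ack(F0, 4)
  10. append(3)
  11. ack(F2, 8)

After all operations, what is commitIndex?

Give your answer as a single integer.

Answer: 4

Derivation:
Op 1: append 3 -> log_len=3
Op 2: F3 acks idx 3 -> match: F0=0 F1=0 F2=0 F3=3; commitIndex=0
Op 3: append 2 -> log_len=5
Op 4: F2 acks idx 3 -> match: F0=0 F1=0 F2=3 F3=3; commitIndex=3
Op 5: F1 acks idx 4 -> match: F0=0 F1=4 F2=3 F3=3; commitIndex=3
Op 6: F0 acks idx 1 -> match: F0=1 F1=4 F2=3 F3=3; commitIndex=3
Op 7: F1 acks idx 2 -> match: F0=1 F1=4 F2=3 F3=3; commitIndex=3
Op 8: F3 acks idx 1 -> match: F0=1 F1=4 F2=3 F3=3; commitIndex=3
Op 9: F0 acks idx 4 -> match: F0=4 F1=4 F2=3 F3=3; commitIndex=4
Op 10: append 3 -> log_len=8
Op 11: F2 acks idx 8 -> match: F0=4 F1=4 F2=8 F3=3; commitIndex=4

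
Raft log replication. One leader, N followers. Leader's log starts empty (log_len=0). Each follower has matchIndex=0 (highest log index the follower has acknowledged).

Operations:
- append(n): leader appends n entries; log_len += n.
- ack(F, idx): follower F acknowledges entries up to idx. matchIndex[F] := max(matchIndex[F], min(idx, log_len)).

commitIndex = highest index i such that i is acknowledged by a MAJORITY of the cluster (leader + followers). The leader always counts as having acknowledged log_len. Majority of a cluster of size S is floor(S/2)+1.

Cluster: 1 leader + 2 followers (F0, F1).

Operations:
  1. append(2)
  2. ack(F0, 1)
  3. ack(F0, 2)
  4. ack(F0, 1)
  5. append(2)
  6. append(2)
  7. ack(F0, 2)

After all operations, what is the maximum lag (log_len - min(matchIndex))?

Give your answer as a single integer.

Answer: 6

Derivation:
Op 1: append 2 -> log_len=2
Op 2: F0 acks idx 1 -> match: F0=1 F1=0; commitIndex=1
Op 3: F0 acks idx 2 -> match: F0=2 F1=0; commitIndex=2
Op 4: F0 acks idx 1 -> match: F0=2 F1=0; commitIndex=2
Op 5: append 2 -> log_len=4
Op 6: append 2 -> log_len=6
Op 7: F0 acks idx 2 -> match: F0=2 F1=0; commitIndex=2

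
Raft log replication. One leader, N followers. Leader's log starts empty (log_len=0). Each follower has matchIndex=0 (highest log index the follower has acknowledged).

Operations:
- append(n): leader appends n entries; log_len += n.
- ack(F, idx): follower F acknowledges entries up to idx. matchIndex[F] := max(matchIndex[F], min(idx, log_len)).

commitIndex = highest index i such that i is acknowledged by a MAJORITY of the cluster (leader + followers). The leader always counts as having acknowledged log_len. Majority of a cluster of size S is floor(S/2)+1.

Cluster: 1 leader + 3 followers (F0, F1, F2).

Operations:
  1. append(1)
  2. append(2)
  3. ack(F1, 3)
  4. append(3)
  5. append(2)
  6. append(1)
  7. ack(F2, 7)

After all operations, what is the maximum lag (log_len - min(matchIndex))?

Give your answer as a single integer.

Op 1: append 1 -> log_len=1
Op 2: append 2 -> log_len=3
Op 3: F1 acks idx 3 -> match: F0=0 F1=3 F2=0; commitIndex=0
Op 4: append 3 -> log_len=6
Op 5: append 2 -> log_len=8
Op 6: append 1 -> log_len=9
Op 7: F2 acks idx 7 -> match: F0=0 F1=3 F2=7; commitIndex=3

Answer: 9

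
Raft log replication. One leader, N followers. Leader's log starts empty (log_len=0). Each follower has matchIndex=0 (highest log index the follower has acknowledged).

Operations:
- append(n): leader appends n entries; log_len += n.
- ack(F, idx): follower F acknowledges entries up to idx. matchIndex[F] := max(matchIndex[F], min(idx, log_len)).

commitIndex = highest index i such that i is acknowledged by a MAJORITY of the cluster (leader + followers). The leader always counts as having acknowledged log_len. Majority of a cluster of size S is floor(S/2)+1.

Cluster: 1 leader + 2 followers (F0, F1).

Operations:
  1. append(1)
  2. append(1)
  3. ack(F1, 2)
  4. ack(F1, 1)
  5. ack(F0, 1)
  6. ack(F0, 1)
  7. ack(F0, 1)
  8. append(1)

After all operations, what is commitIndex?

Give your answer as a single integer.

Op 1: append 1 -> log_len=1
Op 2: append 1 -> log_len=2
Op 3: F1 acks idx 2 -> match: F0=0 F1=2; commitIndex=2
Op 4: F1 acks idx 1 -> match: F0=0 F1=2; commitIndex=2
Op 5: F0 acks idx 1 -> match: F0=1 F1=2; commitIndex=2
Op 6: F0 acks idx 1 -> match: F0=1 F1=2; commitIndex=2
Op 7: F0 acks idx 1 -> match: F0=1 F1=2; commitIndex=2
Op 8: append 1 -> log_len=3

Answer: 2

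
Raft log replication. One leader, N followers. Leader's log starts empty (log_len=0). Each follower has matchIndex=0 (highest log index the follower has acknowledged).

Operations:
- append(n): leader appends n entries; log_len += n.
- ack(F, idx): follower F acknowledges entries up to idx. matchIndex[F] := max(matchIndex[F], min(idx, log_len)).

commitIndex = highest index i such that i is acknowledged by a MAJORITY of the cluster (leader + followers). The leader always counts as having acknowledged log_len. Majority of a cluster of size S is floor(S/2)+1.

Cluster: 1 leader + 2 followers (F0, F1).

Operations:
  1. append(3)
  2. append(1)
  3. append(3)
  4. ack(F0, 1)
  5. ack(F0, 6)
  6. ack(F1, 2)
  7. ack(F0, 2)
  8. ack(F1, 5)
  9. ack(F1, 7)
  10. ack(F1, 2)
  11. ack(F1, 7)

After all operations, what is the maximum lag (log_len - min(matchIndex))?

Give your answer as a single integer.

Answer: 1

Derivation:
Op 1: append 3 -> log_len=3
Op 2: append 1 -> log_len=4
Op 3: append 3 -> log_len=7
Op 4: F0 acks idx 1 -> match: F0=1 F1=0; commitIndex=1
Op 5: F0 acks idx 6 -> match: F0=6 F1=0; commitIndex=6
Op 6: F1 acks idx 2 -> match: F0=6 F1=2; commitIndex=6
Op 7: F0 acks idx 2 -> match: F0=6 F1=2; commitIndex=6
Op 8: F1 acks idx 5 -> match: F0=6 F1=5; commitIndex=6
Op 9: F1 acks idx 7 -> match: F0=6 F1=7; commitIndex=7
Op 10: F1 acks idx 2 -> match: F0=6 F1=7; commitIndex=7
Op 11: F1 acks idx 7 -> match: F0=6 F1=7; commitIndex=7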